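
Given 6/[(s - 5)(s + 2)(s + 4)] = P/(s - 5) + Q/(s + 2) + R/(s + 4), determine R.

Cover-up at s = -4: R = 6/[(-4 - 5)(-4 + 2)] = 6/[(-9)(-2)] = 6/18 = 1/3


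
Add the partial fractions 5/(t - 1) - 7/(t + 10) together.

Common denominator (t - 1)(t + 10). Numerator: 5(t + 10) - 7(t - 1) = (5t + 50) - (7t - 7) = -2t + 57
Result: (-2t + 57)/[(t - 1)(t + 10)]


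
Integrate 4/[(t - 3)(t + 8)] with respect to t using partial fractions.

Decompose: 4/[(t - 3)(t + 8)] = (4/11)/(t - 3) - (4/11)/(t + 8). Integrate each term: (4/11) ln|(t - 3)| - (4/11) ln|(t + 8)| + C


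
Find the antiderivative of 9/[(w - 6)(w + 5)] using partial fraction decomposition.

Decompose: 9/[(w - 6)(w + 5)] = (9/11)/(w - 6) - (9/11)/(w + 5). Integrate each term: (9/11) ln|(w - 6)| - (9/11) ln|(w + 5)| + C


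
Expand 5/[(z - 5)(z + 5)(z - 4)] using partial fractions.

Using cover-up method: P = 1/2, Q = 1/18, R = -5/9
Result: (1/2)/(z - 5) + (1/18)/(z + 5) - (5/9)/(z - 4)


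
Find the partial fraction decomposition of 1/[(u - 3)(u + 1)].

1/(u - 3)(u + 1) = A/(u - 3) + B/(u + 1). A = 1/(3 + 1) = 1/4, B = 1/(-1 - 3) = -1/4
Result: (1/4)/(u - 3) - (1/4)/(u + 1)


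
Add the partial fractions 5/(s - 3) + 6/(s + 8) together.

Common denominator (s - 3)(s + 8). Numerator: 5(s + 8) + 6(s - 3) = (5s + 40) + (6s - 18) = 11s + 22
Result: (11s + 22)/[(s - 3)(s + 8)]


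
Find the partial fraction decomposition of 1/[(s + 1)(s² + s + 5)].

Cover-up at s = -1: α = 1/((-1)² + 1·(-1) + 5) = 1/5. Then β = -α = -1/5, γ = -α·(1 - 1) = 0
Result: (1/5)/(s + 1) - ((1/5)s)/(s² + s + 5)


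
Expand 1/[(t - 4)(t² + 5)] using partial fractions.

Cover-up at t = 4: P = 1/(4² + 5) = 1/21. Then Q = -P = -1/21, R = -P·(0 + 4) = -4/21
Result: (1/21)/(t - 4) - ((1/21)t + 4/21)/(t² + 5)


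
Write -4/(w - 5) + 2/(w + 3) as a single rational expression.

Common denominator (w - 5)(w + 3). Numerator: -4(w + 3) + 2(w - 5) = (-4w - 12) + (2w - 10) = -2w - 22
Result: (-2w - 22)/[(w - 5)(w + 3)]


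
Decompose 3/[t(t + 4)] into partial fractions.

3/t(t + 4) = P/t + Q/(t + 4). P = 3/(0 + 4) = 3/4, Q = 3/(-4 - 0) = -3/4
Result: (3/4)/t - (3/4)/(t + 4)


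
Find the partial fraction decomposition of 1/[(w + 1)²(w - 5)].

Cover-up at w=5: γ = 1/(5 + 1)² = 1/36. Cover-up at w=-1: β = 1/(-1 - 5) = -1/6. Comparing w² coeff: α = -γ = -1/36
Result: (-1/36)/(w + 1) - (1/6)/(w + 1)² + (1/36)/(w - 5)


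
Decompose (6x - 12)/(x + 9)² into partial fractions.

(6x - 12) = A(x + 9) + B. At x = -9: B = 6·(-9) - 12 = -66. Coeff of x: A = 6
Result: 6/(x + 9) - 66/(x + 9)²


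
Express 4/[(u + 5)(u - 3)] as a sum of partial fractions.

4/(u + 5)(u - 3) = P/(u + 5) + Q/(u - 3). P = 4/(-5 - 3) = -1/2, Q = 4/(3 + 5) = 1/2
Result: (-1/2)/(u + 5) + (1/2)/(u - 3)


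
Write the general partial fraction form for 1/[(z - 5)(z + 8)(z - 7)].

Three distinct linear factors: α/(z - 5) + β/(z + 8) + γ/(z - 7)


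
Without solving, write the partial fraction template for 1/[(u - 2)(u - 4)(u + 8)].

Three distinct linear factors: α/(u - 2) + β/(u - 4) + γ/(u + 8)


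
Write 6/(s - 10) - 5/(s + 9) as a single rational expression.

Common denominator (s - 10)(s + 9). Numerator: 6(s + 9) - 5(s - 10) = (6s + 54) - (5s - 50) = s + 104
Result: (s + 104)/[(s - 10)(s + 9)]


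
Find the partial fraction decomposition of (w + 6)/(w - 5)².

(w + 6) = α(w - 5) + β. At w = 5: β = 1·5 + 6 = 11. Coeff of w: α = 1
Result: 1/(w - 5) + 11/(w - 5)²


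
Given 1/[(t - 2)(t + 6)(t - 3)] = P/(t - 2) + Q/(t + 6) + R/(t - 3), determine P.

Cover-up at t = 2: P = 1/[(2 + 6)(2 - 3)] = 1/[(8)(-1)] = -1/8


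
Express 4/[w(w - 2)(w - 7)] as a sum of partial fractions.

Using cover-up method: α = 2/7, β = -2/5, γ = 4/35
Result: (2/7)/w - (2/5)/(w - 2) + (4/35)/(w - 7)


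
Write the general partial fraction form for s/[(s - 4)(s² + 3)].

Linear + irreducible quadratic: α/(s - 4) + (βs + γ)/(s² + 3)


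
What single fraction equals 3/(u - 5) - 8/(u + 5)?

Common denominator (u - 5)(u + 5). Numerator: 3(u + 5) - 8(u - 5) = (3u + 15) - (8u - 40) = -5u + 55
Result: (-5u + 55)/[(u - 5)(u + 5)]


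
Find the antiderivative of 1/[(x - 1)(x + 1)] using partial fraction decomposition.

Decompose: 1/[(x - 1)(x + 1)] = (1/2)/(x - 1) - (1/2)/(x + 1). Integrate each term: (1/2) ln|(x - 1)| - (1/2) ln|(x + 1)| + C


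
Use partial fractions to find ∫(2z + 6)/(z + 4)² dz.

Decompose: A = 2, B = 2·(-4) + 6 = -2, so (2z + 6)/(z + 4)² = 2/(z + 4) - 2/(z + 4)². Integrate: ∫ A/(z + 4) dz = 2 ln|(z + 4)|; ∫ B/(z + 4)² dz = 2/(z + 4). Sum: 2 ln|(z + 4)| + 2/(z + 4) + C


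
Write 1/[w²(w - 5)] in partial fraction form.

Cover-up at w=5: γ = 1/(5 - 0)² = 1/25. Cover-up at w=0: β = 1/(0 - 5) = -1/5. Comparing w² coeff: α = -γ = -1/25
Result: (-1/25)/w - (1/5)/w² + (1/25)/(w - 5)


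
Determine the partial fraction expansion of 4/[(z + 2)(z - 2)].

4/(z + 2)(z - 2) = P/(z + 2) + Q/(z - 2). P = 4/(-2 - 2) = -1, Q = 4/(2 + 2) = 1
Result: -1/(z + 2) + 1/(z - 2)


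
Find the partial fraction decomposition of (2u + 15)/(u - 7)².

(2u + 15) = P(u - 7) + Q. At u = 7: Q = 2·7 + 15 = 29. Coeff of u: P = 2
Result: 2/(u - 7) + 29/(u - 7)²


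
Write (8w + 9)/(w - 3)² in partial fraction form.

(8w + 9) = A(w - 3) + B. At w = 3: B = 8·3 + 9 = 33. Coeff of w: A = 8
Result: 8/(w - 3) + 33/(w - 3)²


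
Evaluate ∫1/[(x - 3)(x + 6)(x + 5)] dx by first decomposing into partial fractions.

Cover-up: α = 1/72, β = 1/9, γ = -1/8. Decomposition: (1/72)/(x - 3) + (1/9)/(x + 6) - (1/8)/(x + 5). Integrate each term: (1/72) ln|(x - 3)| + (1/9) ln|(x + 6)| - (1/8) ln|(x + 5)| + C


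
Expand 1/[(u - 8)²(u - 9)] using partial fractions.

Cover-up at u=9: γ = 1/(9 - 8)² = 1. Cover-up at u=8: β = 1/(8 - 9) = -1. Comparing u² coeff: α = -γ = -1
Result: -1/(u - 8) - 1/(u - 8)² + 1/(u - 9)


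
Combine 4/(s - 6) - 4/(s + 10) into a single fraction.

Common denominator (s - 6)(s + 10). Numerator: 4(s + 10) - 4(s - 6) = (4s + 40) - (4s - 24) = 64
Result: (64)/[(s - 6)(s + 10)]


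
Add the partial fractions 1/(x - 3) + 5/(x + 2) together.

Common denominator (x - 3)(x + 2). Numerator: 1(x + 2) + 5(x - 3) = (x + 2) + (5x - 15) = 6x - 13
Result: (6x - 13)/[(x - 3)(x + 2)]


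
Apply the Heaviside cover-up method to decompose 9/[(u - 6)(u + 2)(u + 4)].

Cover (u - 6), u=6: α = 9/[(6 + 2)(6 + 4)] = 9/80. Cover (u + 2), u=-2: β = 9/[(-2 - 6)(-2 + 4)] = -9/16. Cover (u + 4), u=-4: γ = 9/[(-4 - 6)(-4 + 2)] = 9/20.
Result: (9/80)/(u - 6) - (9/16)/(u + 2) + (9/20)/(u + 4)


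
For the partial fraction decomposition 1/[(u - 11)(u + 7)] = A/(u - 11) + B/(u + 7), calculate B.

Cover-up at u = -7: B = 1/(-7 - 11) = -1/18


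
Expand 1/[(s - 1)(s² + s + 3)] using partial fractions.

Cover-up at s = 1: A = 1/(1² + 1·1 + 3) = 1/5. Then B = -A = -1/5, C = -A·(1 + 1) = -2/5
Result: (1/5)/(s - 1) - ((1/5)s + 2/5)/(s² + s + 3)


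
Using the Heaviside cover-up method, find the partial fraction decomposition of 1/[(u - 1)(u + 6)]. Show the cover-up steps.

Cover (u - 1): set u=1, get P = 1/(1 + 6) = 1/7. Cover (u + 6): set u=-6, get Q = 1/(-6 - 1) = -1/7.
Result: (1/7)/(u - 1) - (1/7)/(u + 6)


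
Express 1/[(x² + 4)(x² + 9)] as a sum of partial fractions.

Coefficient matching gives A = C = 0, B = 1/(9-4) = 1/5, D = -B = -1/5
Result: (1/5)/(x² + 4) - (1/5)/(x² + 9)


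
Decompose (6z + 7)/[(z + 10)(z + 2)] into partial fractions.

At z=-10: α = (6·(-10) + 7)/(-10 + 2) = 53/8. At z=-2: β = (6·(-2) + 7)/(-2 + 10) = -5/8
Result: (53/8)/(z + 10) - (5/8)/(z + 2)


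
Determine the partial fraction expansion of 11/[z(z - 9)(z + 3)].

Using cover-up method: P = -11/27, Q = 11/108, R = 11/36
Result: (-11/27)/z + (11/108)/(z - 9) + (11/36)/(z + 3)


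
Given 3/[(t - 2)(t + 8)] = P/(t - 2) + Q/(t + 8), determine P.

Cover-up at t = 2: P = 3/(2 + 8) = 3/10


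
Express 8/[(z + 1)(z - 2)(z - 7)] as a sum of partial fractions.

Using cover-up method: A = 1/3, B = -8/15, C = 1/5
Result: (1/3)/(z + 1) - (8/15)/(z - 2) + (1/5)/(z - 7)


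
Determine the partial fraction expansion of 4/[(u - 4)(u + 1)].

4/(u - 4)(u + 1) = α/(u - 4) + β/(u + 1). α = 4/(4 + 1) = 4/5, β = 4/(-1 - 4) = -4/5
Result: (4/5)/(u - 4) - (4/5)/(u + 1)


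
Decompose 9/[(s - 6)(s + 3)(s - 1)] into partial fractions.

Using cover-up method: α = 1/5, β = 1/4, γ = -9/20
Result: (1/5)/(s - 6) + (1/4)/(s + 3) - (9/20)/(s - 1)


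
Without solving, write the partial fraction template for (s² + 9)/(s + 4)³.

Repeated linear factor (power 3): P/(s + 4) + Q/(s + 4)² + R/(s + 4)³


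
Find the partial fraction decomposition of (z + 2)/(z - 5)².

(z + 2) = α(z - 5) + β. At z = 5: β = 1·5 + 2 = 7. Coeff of z: α = 1
Result: 1/(z - 5) + 7/(z - 5)²


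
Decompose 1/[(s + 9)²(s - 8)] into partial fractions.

Cover-up at s=8: C = 1/(8 + 9)² = 1/289. Cover-up at s=-9: B = 1/(-9 - 8) = -1/17. Comparing s² coeff: A = -C = -1/289
Result: (-1/289)/(s + 9) - (1/17)/(s + 9)² + (1/289)/(s - 8)


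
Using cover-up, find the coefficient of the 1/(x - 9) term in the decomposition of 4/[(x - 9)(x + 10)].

Cover (x - 9), set x=9: 4/((x + 10) at x=9) = 4/(19) = 4/19


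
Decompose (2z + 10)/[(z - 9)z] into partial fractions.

At z=9: A = (2·9 + 10)/(9 - 0) = 28/9. At z=0: B = (2·0 + 10)/(0 - 9) = -10/9
Result: (28/9)/(z - 9) - (10/9)/z


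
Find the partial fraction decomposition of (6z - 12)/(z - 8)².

(6z - 12) = A(z - 8) + B. At z = 8: B = 6·8 - 12 = 36. Coeff of z: A = 6
Result: 6/(z - 8) + 36/(z - 8)²


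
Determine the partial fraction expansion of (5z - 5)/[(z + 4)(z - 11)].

At z=-4: P = (5·(-4) - 5)/(-4 - 11) = 5/3. At z=11: Q = (5·11 - 5)/(11 + 4) = 10/3
Result: (5/3)/(z + 4) + (10/3)/(z - 11)


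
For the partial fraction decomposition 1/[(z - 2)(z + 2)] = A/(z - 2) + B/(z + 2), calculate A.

Cover-up at z = 2: A = 1/(2 + 2) = 1/4


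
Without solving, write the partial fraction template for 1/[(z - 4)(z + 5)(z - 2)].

Three distinct linear factors: α/(z - 4) + β/(z + 5) + γ/(z - 2)


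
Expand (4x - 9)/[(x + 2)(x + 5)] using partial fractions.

At x=-2: P = (4·(-2) - 9)/(-2 + 5) = -17/3. At x=-5: Q = (4·(-5) - 9)/(-5 + 2) = 29/3
Result: (-17/3)/(x + 2) + (29/3)/(x + 5)


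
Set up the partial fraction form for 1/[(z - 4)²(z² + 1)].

Repeated linear + quadratic: A/(z - 4) + B/(z - 4)² + (Cz + D)/(z² + 1)


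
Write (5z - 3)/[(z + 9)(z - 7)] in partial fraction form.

At z=-9: α = (5·(-9) - 3)/(-9 - 7) = 3. At z=7: β = (5·7 - 3)/(7 + 9) = 2
Result: 3/(z + 9) + 2/(z - 7)


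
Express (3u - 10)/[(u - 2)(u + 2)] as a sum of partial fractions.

At u=2: α = (3·2 - 10)/(2 + 2) = -1. At u=-2: β = (3·(-2) - 10)/(-2 - 2) = 4
Result: -1/(u - 2) + 4/(u + 2)


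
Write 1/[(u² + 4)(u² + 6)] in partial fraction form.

Coefficient matching gives α = γ = 0, β = 1/(6-4) = 1/2, δ = -β = -1/2
Result: (1/2)/(u² + 4) - (1/2)/(u² + 6)


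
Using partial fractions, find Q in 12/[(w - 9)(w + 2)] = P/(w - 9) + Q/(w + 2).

Cover-up at w = -2: Q = 12/(-2 - 9) = -12/11


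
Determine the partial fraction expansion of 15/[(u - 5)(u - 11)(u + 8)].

Using cover-up method: A = -5/26, B = 5/38, C = 15/247
Result: (-5/26)/(u - 5) + (5/38)/(u - 11) + (15/247)/(u + 8)


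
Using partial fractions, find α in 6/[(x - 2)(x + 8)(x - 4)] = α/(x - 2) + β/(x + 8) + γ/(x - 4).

Cover-up at x = 2: α = 6/[(2 + 8)(2 - 4)] = 6/[(10)(-2)] = -6/20 = -3/10


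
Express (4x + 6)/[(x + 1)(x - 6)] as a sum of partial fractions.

At x=-1: A = (4·(-1) + 6)/(-1 - 6) = -2/7. At x=6: B = (4·6 + 6)/(6 + 1) = 30/7
Result: (-2/7)/(x + 1) + (30/7)/(x - 6)


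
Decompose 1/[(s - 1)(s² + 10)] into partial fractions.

Cover-up at s = 1: P = 1/(1² + 10) = 1/11. Then Q = -P = -1/11, R = -P·(0 + 1) = -1/11
Result: (1/11)/(s - 1) - ((1/11)s + 1/11)/(s² + 10)


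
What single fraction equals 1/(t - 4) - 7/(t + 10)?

Common denominator (t - 4)(t + 10). Numerator: 1(t + 10) - 7(t - 4) = (t + 10) - (7t - 28) = -6t + 38
Result: (-6t + 38)/[(t - 4)(t + 10)]


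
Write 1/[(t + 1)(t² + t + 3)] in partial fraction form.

Cover-up at t = -1: α = 1/((-1)² + 1·(-1) + 3) = 1/3. Then β = -α = -1/3, γ = -α·(1 - 1) = 0
Result: (1/3)/(t + 1) - ((1/3)t)/(t² + t + 3)


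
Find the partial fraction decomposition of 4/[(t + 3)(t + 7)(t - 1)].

Using cover-up method: A = -1/4, B = 1/8, C = 1/8
Result: (-1/4)/(t + 3) + (1/8)/(t + 7) + (1/8)/(t - 1)


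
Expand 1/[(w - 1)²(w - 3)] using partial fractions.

Cover-up at w=3: R = 1/(3 - 1)² = 1/4. Cover-up at w=1: Q = 1/(1 - 3) = -1/2. Comparing w² coeff: P = -R = -1/4
Result: (-1/4)/(w - 1) - (1/2)/(w - 1)² + (1/4)/(w - 3)


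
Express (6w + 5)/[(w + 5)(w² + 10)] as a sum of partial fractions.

At w=-5: α = (6·(-5) + 5)/((-5)² + 10) = -5/7. β = -α = 5/7, γ = 6 - (-5)·α = 17/7
Result: (-5/7)/(w + 5) + ((5/7)w + 17/7)/(w² + 10)


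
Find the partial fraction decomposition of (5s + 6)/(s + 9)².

(5s + 6) = P(s + 9) + Q. At s = -9: Q = 5·(-9) + 6 = -39. Coeff of s: P = 5
Result: 5/(s + 9) - 39/(s + 9)²


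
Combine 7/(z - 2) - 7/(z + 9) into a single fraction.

Common denominator (z - 2)(z + 9). Numerator: 7(z + 9) - 7(z - 2) = (7z + 63) - (7z - 14) = 77
Result: (77)/[(z - 2)(z + 9)]


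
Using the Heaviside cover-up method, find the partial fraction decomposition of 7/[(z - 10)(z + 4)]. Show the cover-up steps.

Cover (z - 10): set z=10, get α = 7/(10 + 4) = 1/2. Cover (z + 4): set z=-4, get β = 7/(-4 - 10) = -1/2.
Result: (1/2)/(z - 10) - (1/2)/(z + 4)


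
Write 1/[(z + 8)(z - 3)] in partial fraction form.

1/(z + 8)(z - 3) = P/(z + 8) + Q/(z - 3). P = 1/(-8 - 3) = -1/11, Q = 1/(3 + 8) = 1/11
Result: (-1/11)/(z + 8) + (1/11)/(z - 3)


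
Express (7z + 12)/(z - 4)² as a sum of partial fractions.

(7z + 12) = A(z - 4) + B. At z = 4: B = 7·4 + 12 = 40. Coeff of z: A = 7
Result: 7/(z - 4) + 40/(z - 4)²


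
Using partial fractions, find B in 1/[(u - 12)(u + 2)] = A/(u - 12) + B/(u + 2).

Cover-up at u = -2: B = 1/(-2 - 12) = -1/14


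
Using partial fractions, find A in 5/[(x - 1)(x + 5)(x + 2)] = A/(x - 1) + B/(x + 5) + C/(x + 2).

Cover-up at x = 1: A = 5/[(1 + 5)(1 + 2)] = 5/[(6)(3)] = 5/18


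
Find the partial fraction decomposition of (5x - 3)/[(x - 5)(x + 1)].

At x=5: A = (5·5 - 3)/(5 + 1) = 11/3. At x=-1: B = (5·(-1) - 3)/(-1 - 5) = 4/3
Result: (11/3)/(x - 5) + (4/3)/(x + 1)


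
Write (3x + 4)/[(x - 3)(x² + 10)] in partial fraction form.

At x=3: P = (3·3 + 4)/(3² + 10) = 13/19. Q = -P = -13/19, R = 3 - 3·P = 18/19
Result: (13/19)/(x - 3) - ((13/19)x - 18/19)/(x² + 10)


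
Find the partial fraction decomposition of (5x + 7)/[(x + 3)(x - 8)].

At x=-3: P = (5·(-3) + 7)/(-3 - 8) = 8/11. At x=8: Q = (5·8 + 7)/(8 + 3) = 47/11
Result: (8/11)/(x + 3) + (47/11)/(x - 8)


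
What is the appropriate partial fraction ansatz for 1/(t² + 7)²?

Repeated quadratic factor: (αt + β)/(t² + 7) + (γt + δ)/(t² + 7)²


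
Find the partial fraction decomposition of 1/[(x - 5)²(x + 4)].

Cover-up at x=-4: R = 1/(-4 - 5)² = 1/81. Cover-up at x=5: Q = 1/(5 + 4) = 1/9. Comparing x² coeff: P = -R = -1/81
Result: (-1/81)/(x - 5) + (1/9)/(x - 5)² + (1/81)/(x + 4)


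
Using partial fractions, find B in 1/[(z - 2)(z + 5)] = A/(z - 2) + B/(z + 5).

Cover-up at z = -5: B = 1/(-5 - 2) = -1/7


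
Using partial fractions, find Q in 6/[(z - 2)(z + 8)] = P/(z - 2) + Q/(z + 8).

Cover-up at z = -8: Q = 6/(-8 - 2) = -6/10 = -3/5


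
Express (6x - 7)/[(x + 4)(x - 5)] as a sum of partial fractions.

At x=-4: A = (6·(-4) - 7)/(-4 - 5) = 31/9. At x=5: B = (6·5 - 7)/(5 + 4) = 23/9
Result: (31/9)/(x + 4) + (23/9)/(x - 5)


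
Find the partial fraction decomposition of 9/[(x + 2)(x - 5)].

9/(x + 2)(x - 5) = P/(x + 2) + Q/(x - 5). P = 9/(-2 - 5) = -9/7, Q = 9/(5 + 2) = 9/7
Result: (-9/7)/(x + 2) + (9/7)/(x - 5)


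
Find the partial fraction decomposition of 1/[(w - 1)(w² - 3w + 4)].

Cover-up at w = 1: P = 1/(1² - 3·1 + 4) = 1/2. Then Q = -P = -1/2, R = -P·(-3 + 1) = 1
Result: (1/2)/(w - 1) - ((1/2)w - 1)/(w² - 3w + 4)


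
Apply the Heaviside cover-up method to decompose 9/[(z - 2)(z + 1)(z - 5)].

Cover (z - 2), z=2: P = 9/[(2 + 1)(2 - 5)] = -1. Cover (z + 1), z=-1: Q = 9/[(-1 - 2)(-1 - 5)] = 1/2. Cover (z - 5), z=5: R = 9/[(5 - 2)(5 + 1)] = 1/2.
Result: -1/(z - 2) + (1/2)/(z + 1) + (1/2)/(z - 5)


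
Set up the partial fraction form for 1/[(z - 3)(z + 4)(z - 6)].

Three distinct linear factors: A/(z - 3) + B/(z + 4) + C/(z - 6)


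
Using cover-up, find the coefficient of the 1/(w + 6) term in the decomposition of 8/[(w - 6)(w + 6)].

Cover (w + 6), set w=-6: 8/((w - 6) at w=-6) = 8/(-12) = -2/3


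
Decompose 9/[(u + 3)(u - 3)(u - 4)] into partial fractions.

Using cover-up method: P = 3/14, Q = -3/2, R = 9/7
Result: (3/14)/(u + 3) - (3/2)/(u - 3) + (9/7)/(u - 4)


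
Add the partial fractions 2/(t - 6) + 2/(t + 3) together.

Common denominator (t - 6)(t + 3). Numerator: 2(t + 3) + 2(t - 6) = (2t + 6) + (2t - 12) = 4t - 6
Result: (4t - 6)/[(t - 6)(t + 3)]


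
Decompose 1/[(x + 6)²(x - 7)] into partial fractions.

Cover-up at x=7: C = 1/(7 + 6)² = 1/169. Cover-up at x=-6: B = 1/(-6 - 7) = -1/13. Comparing x² coeff: A = -C = -1/169
Result: (-1/169)/(x + 6) - (1/13)/(x + 6)² + (1/169)/(x - 7)


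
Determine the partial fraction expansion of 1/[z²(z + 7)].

Cover-up at z=-7: R = 1/(-7 - 0)² = 1/49. Cover-up at z=0: Q = 1/(0 + 7) = 1/7. Comparing z² coeff: P = -R = -1/49
Result: (-1/49)/z + (1/7)/z² + (1/49)/(z + 7)


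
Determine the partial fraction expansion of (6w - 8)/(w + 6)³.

(6w - 8) = α(w + 6)² + β(w + 6) + γ. At w = -6: γ = 6·(-6) - 8 = -44. Coefficients: α = 0, β = 6
Result: 6/(w + 6)² - 44/(w + 6)³


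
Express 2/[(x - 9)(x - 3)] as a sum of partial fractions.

2/(x - 9)(x - 3) = A/(x - 9) + B/(x - 3). A = 2/(9 - 3) = 1/3, B = 2/(3 - 9) = -1/3
Result: (1/3)/(x - 9) - (1/3)/(x - 3)


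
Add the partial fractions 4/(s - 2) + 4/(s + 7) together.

Common denominator (s - 2)(s + 7). Numerator: 4(s + 7) + 4(s - 2) = (4s + 28) + (4s - 8) = 8s + 20
Result: (8s + 20)/[(s - 2)(s + 7)]


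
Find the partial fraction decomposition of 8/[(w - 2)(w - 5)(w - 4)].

Using cover-up method: α = 4/3, β = 8/3, γ = -4
Result: (4/3)/(w - 2) + (8/3)/(w - 5) - 4/(w - 4)


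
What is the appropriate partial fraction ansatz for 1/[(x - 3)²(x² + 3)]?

Repeated linear + quadratic: α/(x - 3) + β/(x - 3)² + (γx + δ)/(x² + 3)


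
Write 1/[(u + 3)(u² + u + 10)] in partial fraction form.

Cover-up at u = -3: A = 1/((-3)² + 1·(-3) + 10) = 1/16. Then B = -A = -1/16, C = -A·(1 - 3) = 1/8
Result: (1/16)/(u + 3) - ((1/16)u - 1/8)/(u² + u + 10)


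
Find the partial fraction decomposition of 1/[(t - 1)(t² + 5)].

Cover-up at t = 1: A = 1/(1² + 5) = 1/6. Then B = -A = -1/6, C = -A·(0 + 1) = -1/6
Result: (1/6)/(t - 1) - ((1/6)t + 1/6)/(t² + 5)


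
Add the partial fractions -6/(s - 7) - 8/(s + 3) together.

Common denominator (s - 7)(s + 3). Numerator: -6(s + 3) - 8(s - 7) = (-6s - 18) - (8s - 56) = -14s + 38
Result: (-14s + 38)/[(s - 7)(s + 3)]


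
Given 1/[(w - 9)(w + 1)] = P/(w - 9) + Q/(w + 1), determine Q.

Cover-up at w = -1: Q = 1/(-1 - 9) = -1/10


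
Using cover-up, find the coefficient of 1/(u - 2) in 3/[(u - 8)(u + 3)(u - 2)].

Cover (u - 2), set u=2: 3/[(2 - 8)(2 + 3)] = -1/10


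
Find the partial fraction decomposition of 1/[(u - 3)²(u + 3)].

Cover-up at u=-3: C = 1/(-3 - 3)² = 1/36. Cover-up at u=3: B = 1/(3 + 3) = 1/6. Comparing u² coeff: A = -C = -1/36
Result: (-1/36)/(u - 3) + (1/6)/(u - 3)² + (1/36)/(u + 3)


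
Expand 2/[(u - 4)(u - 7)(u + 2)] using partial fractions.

Using cover-up method: α = -1/9, β = 2/27, γ = 1/27
Result: (-1/9)/(u - 4) + (2/27)/(u - 7) + (1/27)/(u + 2)


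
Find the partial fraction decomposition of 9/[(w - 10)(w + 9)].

9/(w - 10)(w + 9) = P/(w - 10) + Q/(w + 9). P = 9/(10 + 9) = 9/19, Q = 9/(-9 - 10) = -9/19
Result: (9/19)/(w - 10) - (9/19)/(w + 9)


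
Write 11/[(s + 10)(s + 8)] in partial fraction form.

11/(s + 10)(s + 8) = α/(s + 10) + β/(s + 8). α = 11/(-10 + 8) = -11/2, β = 11/(-8 + 10) = 11/2
Result: (-11/2)/(s + 10) + (11/2)/(s + 8)


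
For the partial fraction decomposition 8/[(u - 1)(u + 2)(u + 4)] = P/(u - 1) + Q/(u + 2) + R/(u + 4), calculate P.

Cover-up at u = 1: P = 8/[(1 + 2)(1 + 4)] = 8/[(3)(5)] = 8/15


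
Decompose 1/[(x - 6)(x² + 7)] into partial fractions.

Cover-up at x = 6: A = 1/(6² + 7) = 1/43. Then B = -A = -1/43, C = -A·(0 + 6) = -6/43
Result: (1/43)/(x - 6) - ((1/43)x + 6/43)/(x² + 7)


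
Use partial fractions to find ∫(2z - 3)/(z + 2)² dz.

Decompose: A = 2, B = 2·(-2) - 3 = -7, so (2z - 3)/(z + 2)² = 2/(z + 2) - 7/(z + 2)². Integrate: ∫ A/(z + 2) dz = 2 ln|(z + 2)|; ∫ B/(z + 2)² dz = 7/(z + 2). Sum: 2 ln|(z + 2)| + 7/(z + 2) + C


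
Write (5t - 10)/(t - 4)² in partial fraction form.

(5t - 10) = A(t - 4) + B. At t = 4: B = 5·4 - 10 = 10. Coeff of t: A = 5
Result: 5/(t - 4) + 10/(t - 4)²


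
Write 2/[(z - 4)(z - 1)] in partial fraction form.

2/(z - 4)(z - 1) = P/(z - 4) + Q/(z - 1). P = 2/(4 - 1) = 2/3, Q = 2/(1 - 4) = -2/3
Result: (2/3)/(z - 4) - (2/3)/(z - 1)


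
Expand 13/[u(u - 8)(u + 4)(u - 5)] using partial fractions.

Using Heaviside cover-up: (13/160)/u + (13/288)/(u - 8) - (13/432)/(u + 4) - (13/135)/(u - 5)


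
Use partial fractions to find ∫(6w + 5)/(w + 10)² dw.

Decompose: P = 6, Q = 6·(-10) + 5 = -55, so (6w + 5)/(w + 10)² = 6/(w + 10) - 55/(w + 10)². Integrate: ∫ P/(w + 10) dw = 6 ln|(w + 10)|; ∫ Q/(w + 10)² dw = 55/(w + 10). Sum: 6 ln|(w + 10)| + 55/(w + 10) + C


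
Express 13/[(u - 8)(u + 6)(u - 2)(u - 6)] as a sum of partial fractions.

Using Heaviside cover-up: (13/168)/(u - 8) - (13/1344)/(u + 6) + (13/192)/(u - 2) - (13/96)/(u - 6)


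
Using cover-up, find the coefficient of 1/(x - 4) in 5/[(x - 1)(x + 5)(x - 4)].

Cover (x - 4), set x=4: 5/[(4 - 1)(4 + 5)] = 5/27


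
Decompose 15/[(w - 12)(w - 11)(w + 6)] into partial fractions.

Using cover-up method: A = 5/6, B = -15/17, C = 5/102
Result: (5/6)/(w - 12) - (15/17)/(w - 11) + (5/102)/(w + 6)


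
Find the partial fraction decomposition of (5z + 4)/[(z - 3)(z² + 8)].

At z=3: A = (5·3 + 4)/(3² + 8) = 19/17. B = -A = -19/17, C = 5 - 3·A = 28/17
Result: (19/17)/(z - 3) - ((19/17)z - 28/17)/(z² + 8)


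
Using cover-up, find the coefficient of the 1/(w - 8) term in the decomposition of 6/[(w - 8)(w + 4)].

Cover (w - 8), set w=8: 6/((w + 4) at w=8) = 6/(12) = 1/2


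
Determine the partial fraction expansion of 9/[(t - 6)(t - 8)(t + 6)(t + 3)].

Using Heaviside cover-up: (-1/24)/(t - 6) + (9/308)/(t - 8) - (1/56)/(t + 6) + (1/33)/(t + 3)


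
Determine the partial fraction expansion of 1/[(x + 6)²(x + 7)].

Cover-up at x=-7: R = 1/(-7 + 6)² = 1. Cover-up at x=-6: Q = 1/(-6 + 7) = 1. Comparing x² coeff: P = -R = -1
Result: -1/(x + 6) + 1/(x + 6)² + 1/(x + 7)


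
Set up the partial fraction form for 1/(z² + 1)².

Repeated quadratic factor: (Pz + Q)/(z² + 1) + (Rz + S)/(z² + 1)²


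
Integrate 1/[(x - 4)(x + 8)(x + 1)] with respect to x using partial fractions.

Cover-up: α = 1/60, β = 1/84, γ = -1/35. Decomposition: (1/60)/(x - 4) + (1/84)/(x + 8) - (1/35)/(x + 1). Integrate each term: (1/60) ln|(x - 4)| + (1/84) ln|(x + 8)| - (1/35) ln|(x + 1)| + C


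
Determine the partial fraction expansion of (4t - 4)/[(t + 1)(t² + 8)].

At t=-1: A = (4·(-1) - 4)/((-1)² + 8) = -8/9. B = -A = 8/9, C = 4 - (-1)·A = 28/9
Result: (-8/9)/(t + 1) + ((8/9)t + 28/9)/(t² + 8)


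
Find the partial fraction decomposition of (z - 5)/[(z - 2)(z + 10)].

At z=2: P = (1·2 - 5)/(2 + 10) = -1/4. At z=-10: Q = (1·(-10) - 5)/(-10 - 2) = 5/4
Result: (-1/4)/(z - 2) + (5/4)/(z + 10)


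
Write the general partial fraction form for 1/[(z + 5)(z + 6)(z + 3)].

Three distinct linear factors: P/(z + 5) + Q/(z + 6) + R/(z + 3)


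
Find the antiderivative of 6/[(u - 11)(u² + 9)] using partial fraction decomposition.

Cover-up at u=11: A = 6/(11²+9) = 3/65. Coeff matching: B = -3/65, C = -33/65. Decomposition: (3/65)/(u - 11) - ((3/65)u + 33/65)/(u² + 9). Integrate: linear → ln, quadratic → (1/2)ln + arctan: (3/65) ln|(u - 11)| - (3/130) ln(u² + 9) - (11/65) arctan(u/3) + C


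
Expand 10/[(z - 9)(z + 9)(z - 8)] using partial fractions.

Using cover-up method: α = 5/9, β = 5/153, γ = -10/17
Result: (5/9)/(z - 9) + (5/153)/(z + 9) - (10/17)/(z - 8)


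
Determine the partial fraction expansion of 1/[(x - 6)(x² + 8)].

Cover-up at x = 6: α = 1/(6² + 8) = 1/44. Then β = -α = -1/44, γ = -α·(0 + 6) = -3/22
Result: (1/44)/(x - 6) - ((1/44)x + 3/22)/(x² + 8)


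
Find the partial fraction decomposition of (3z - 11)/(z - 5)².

(3z - 11) = P(z - 5) + Q. At z = 5: Q = 3·5 - 11 = 4. Coeff of z: P = 3
Result: 3/(z - 5) + 4/(z - 5)²


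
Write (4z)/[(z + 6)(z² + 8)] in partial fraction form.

At z=-6: P = (4·(-6) + 0)/((-6)² + 8) = -6/11. Q = -P = 6/11, R = 4 - (-6)·P = 8/11
Result: (-6/11)/(z + 6) + ((6/11)z + 8/11)/(z² + 8)


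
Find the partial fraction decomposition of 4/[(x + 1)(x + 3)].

4/(x + 1)(x + 3) = P/(x + 1) + Q/(x + 3). P = 4/(-1 + 3) = 2, Q = 4/(-3 + 1) = -2
Result: 2/(x + 1) - 2/(x + 3)


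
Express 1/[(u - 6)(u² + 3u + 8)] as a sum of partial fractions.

Cover-up at u = 6: α = 1/(6² + 3·6 + 8) = 1/62. Then β = -α = -1/62, γ = -α·(3 + 6) = -9/62
Result: (1/62)/(u - 6) - ((1/62)u + 9/62)/(u² + 3u + 8)


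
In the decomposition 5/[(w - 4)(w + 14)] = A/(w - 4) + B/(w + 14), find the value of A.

Cover-up at w = 4: A = 5/(4 + 14) = 5/18


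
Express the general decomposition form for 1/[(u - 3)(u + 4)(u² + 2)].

Two linear + quadratic: P/(u - 3) + Q/(u + 4) + (Ru + S)/(u² + 2)


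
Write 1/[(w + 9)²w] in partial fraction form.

Cover-up at w=0: R = 1/(0 + 9)² = 1/81. Cover-up at w=-9: Q = 1/(-9 - 0) = -1/9. Comparing w² coeff: P = -R = -1/81
Result: (-1/81)/(w + 9) - (1/9)/(w + 9)² + (1/81)/w


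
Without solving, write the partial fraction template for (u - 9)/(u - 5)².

Repeated linear factor: P/(u - 5) + Q/(u - 5)²


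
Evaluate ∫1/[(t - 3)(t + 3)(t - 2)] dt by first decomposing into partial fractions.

Cover-up: α = 1/6, β = 1/30, γ = -1/5. Decomposition: (1/6)/(t - 3) + (1/30)/(t + 3) - (1/5)/(t - 2). Integrate each term: (1/6) ln|(t - 3)| + (1/30) ln|(t + 3)| - (1/5) ln|(t - 2)| + C


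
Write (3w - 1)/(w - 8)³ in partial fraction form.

(3w - 1) = α(w - 8)² + β(w - 8) + γ. At w = 8: γ = 3·8 - 1 = 23. Coefficients: α = 0, β = 3
Result: 3/(w - 8)² + 23/(w - 8)³


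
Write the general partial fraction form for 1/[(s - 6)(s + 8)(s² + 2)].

Two linear + quadratic: P/(s - 6) + Q/(s + 8) + (Rs + S)/(s² + 2)


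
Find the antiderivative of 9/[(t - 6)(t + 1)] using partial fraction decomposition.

Decompose: 9/[(t - 6)(t + 1)] = (9/7)/(t - 6) - (9/7)/(t + 1). Integrate each term: (9/7) ln|(t - 6)| - (9/7) ln|(t + 1)| + C


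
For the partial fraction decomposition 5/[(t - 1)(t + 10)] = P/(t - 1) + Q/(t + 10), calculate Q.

Cover-up at t = -10: Q = 5/(-10 - 1) = -5/11


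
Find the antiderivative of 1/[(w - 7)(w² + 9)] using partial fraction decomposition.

Cover-up at w=7: P = 1/(7²+9) = 1/58. Coeff matching: Q = -1/58, R = -7/58. Decomposition: (1/58)/(w - 7) - ((1/58)w + 7/58)/(w² + 9). Integrate: linear → ln, quadratic → (1/2)ln + arctan: (1/58) ln|(w - 7)| - (1/116) ln(w² + 9) - (7/174) arctan(w/3) + C


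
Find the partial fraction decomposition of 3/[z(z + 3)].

3/z(z + 3) = P/z + Q/(z + 3). P = 3/(0 + 3) = 1, Q = 3/(-3 - 0) = -1
Result: 1/z - 1/(z + 3)


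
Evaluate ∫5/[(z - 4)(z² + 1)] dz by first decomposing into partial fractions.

Cover-up at z=4: α = 5/(4²+1) = 5/17. Coeff matching: β = -5/17, γ = -20/17. Decomposition: (5/17)/(z - 4) - ((5/17)z + 20/17)/(z² + 1). Integrate: linear → ln, quadratic → (1/2)ln + arctan: (5/17) ln|(z - 4)| - (5/34) ln(z² + 1) - (20/17) arctan(z) + C


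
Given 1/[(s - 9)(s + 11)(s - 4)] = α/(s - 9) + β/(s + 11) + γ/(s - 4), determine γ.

Cover-up at s = 4: γ = 1/[(4 - 9)(4 + 11)] = 1/[(-5)(15)] = -1/75


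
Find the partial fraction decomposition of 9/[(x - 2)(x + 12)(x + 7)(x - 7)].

Using Heaviside cover-up: (-1/70)/(x - 2) - (9/1330)/(x + 12) + (1/70)/(x + 7) + (9/1330)/(x - 7)


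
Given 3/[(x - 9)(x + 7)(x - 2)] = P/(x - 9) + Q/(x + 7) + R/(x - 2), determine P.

Cover-up at x = 9: P = 3/[(9 + 7)(9 - 2)] = 3/[(16)(7)] = 3/112


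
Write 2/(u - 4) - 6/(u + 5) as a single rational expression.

Common denominator (u - 4)(u + 5). Numerator: 2(u + 5) - 6(u - 4) = (2u + 10) - (6u - 24) = -4u + 34
Result: (-4u + 34)/[(u - 4)(u + 5)]


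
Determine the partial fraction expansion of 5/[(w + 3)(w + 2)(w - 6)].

Using cover-up method: A = 5/9, B = -5/8, C = 5/72
Result: (5/9)/(w + 3) - (5/8)/(w + 2) + (5/72)/(w - 6)


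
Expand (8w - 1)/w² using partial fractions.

(8w - 1) = Aw + B. At w = 0: B = 8·0 - 1 = -1. Coeff of w: A = 8
Result: 8/w - 1/w²


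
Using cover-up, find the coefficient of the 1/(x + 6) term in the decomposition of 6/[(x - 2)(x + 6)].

Cover (x + 6), set x=-6: 6/((x - 2) at x=-6) = 6/(-8) = -3/4


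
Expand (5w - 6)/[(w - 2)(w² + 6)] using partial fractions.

At w=2: P = (5·2 - 6)/(2² + 6) = 2/5. Q = -P = -2/5, R = 5 - 2·P = 21/5
Result: (2/5)/(w - 2) - ((2/5)w - 21/5)/(w² + 6)


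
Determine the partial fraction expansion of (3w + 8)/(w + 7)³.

(3w + 8) = A(w + 7)² + B(w + 7) + C. At w = -7: C = 3·(-7) + 8 = -13. Coefficients: A = 0, B = 3
Result: 3/(w + 7)² - 13/(w + 7)³


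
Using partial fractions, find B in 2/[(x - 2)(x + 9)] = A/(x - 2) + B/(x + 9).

Cover-up at x = -9: B = 2/(-9 - 2) = -2/11


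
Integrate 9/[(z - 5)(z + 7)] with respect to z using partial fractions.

Decompose: 9/[(z - 5)(z + 7)] = (3/4)/(z - 5) - (3/4)/(z + 7). Integrate each term: (3/4) ln|(z - 5)| - (3/4) ln|(z + 7)| + C


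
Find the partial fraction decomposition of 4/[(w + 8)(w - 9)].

4/(w + 8)(w - 9) = α/(w + 8) + β/(w - 9). α = 4/(-8 - 9) = -4/17, β = 4/(9 + 8) = 4/17
Result: (-4/17)/(w + 8) + (4/17)/(w - 9)


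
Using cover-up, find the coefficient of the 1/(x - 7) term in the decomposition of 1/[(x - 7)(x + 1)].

Cover (x - 7), set x=7: 1/((x + 1) at x=7) = 1/(8) = 1/8


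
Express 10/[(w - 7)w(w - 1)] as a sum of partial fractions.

Using cover-up method: P = 5/21, Q = 10/7, R = -5/3
Result: (5/21)/(w - 7) + (10/7)/w - (5/3)/(w - 1)


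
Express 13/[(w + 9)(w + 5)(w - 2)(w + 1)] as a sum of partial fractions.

Using Heaviside cover-up: (-13/352)/(w + 9) + (13/112)/(w + 5) + (13/231)/(w - 2) - (13/96)/(w + 1)


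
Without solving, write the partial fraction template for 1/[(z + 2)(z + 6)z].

Three distinct linear factors: A/(z + 2) + B/(z + 6) + C/z


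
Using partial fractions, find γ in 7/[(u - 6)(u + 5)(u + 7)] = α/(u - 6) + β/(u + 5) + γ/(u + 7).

Cover-up at u = -7: γ = 7/[(-7 - 6)(-7 + 5)] = 7/[(-13)(-2)] = 7/26


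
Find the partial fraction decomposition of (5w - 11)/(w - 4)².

(5w - 11) = P(w - 4) + Q. At w = 4: Q = 5·4 - 11 = 9. Coeff of w: P = 5
Result: 5/(w - 4) + 9/(w - 4)²


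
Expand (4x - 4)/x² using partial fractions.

(4x - 4) = αx + β. At x = 0: β = 4·0 - 4 = -4. Coeff of x: α = 4
Result: 4/x - 4/x²


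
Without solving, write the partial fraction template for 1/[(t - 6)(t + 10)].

Distinct linear factors: A/(t - 6) + B/(t + 10)


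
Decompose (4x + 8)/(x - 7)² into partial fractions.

(4x + 8) = A(x - 7) + B. At x = 7: B = 4·7 + 8 = 36. Coeff of x: A = 4
Result: 4/(x - 7) + 36/(x - 7)²


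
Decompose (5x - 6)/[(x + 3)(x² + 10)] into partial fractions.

At x=-3: α = (5·(-3) - 6)/((-3)² + 10) = -21/19. β = -α = 21/19, γ = 5 - (-3)·α = 32/19
Result: (-21/19)/(x + 3) + ((21/19)x + 32/19)/(x² + 10)


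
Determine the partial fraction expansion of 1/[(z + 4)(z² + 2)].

Cover-up at z = -4: A = 1/((-4)² + 2) = 1/18. Then B = -A = -1/18, C = -A·(0 - 4) = 2/9
Result: (1/18)/(z + 4) - ((1/18)z - 2/9)/(z² + 2)


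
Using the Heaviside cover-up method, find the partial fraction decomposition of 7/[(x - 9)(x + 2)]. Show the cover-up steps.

Cover (x - 9): set x=9, get A = 7/(9 + 2) = 7/11. Cover (x + 2): set x=-2, get B = 7/(-2 - 9) = -7/11.
Result: (7/11)/(x - 9) - (7/11)/(x + 2)


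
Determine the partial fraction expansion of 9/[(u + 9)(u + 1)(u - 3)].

Using cover-up method: P = 3/32, Q = -9/32, R = 3/16
Result: (3/32)/(u + 9) - (9/32)/(u + 1) + (3/16)/(u - 3)


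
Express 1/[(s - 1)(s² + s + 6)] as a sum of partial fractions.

Cover-up at s = 1: P = 1/(1² + 1·1 + 6) = 1/8. Then Q = -P = -1/8, R = -P·(1 + 1) = -1/4
Result: (1/8)/(s - 1) - ((1/8)s + 1/4)/(s² + s + 6)


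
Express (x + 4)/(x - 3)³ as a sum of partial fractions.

(x + 4) = P(x - 3)² + Q(x - 3) + R. At x = 3: R = 1·3 + 4 = 7. Coefficients: P = 0, Q = 1
Result: 1/(x - 3)² + 7/(x - 3)³


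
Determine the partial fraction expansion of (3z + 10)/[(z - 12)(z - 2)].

At z=12: A = (3·12 + 10)/(12 - 2) = 23/5. At z=2: B = (3·2 + 10)/(2 - 12) = -8/5
Result: (23/5)/(z - 12) - (8/5)/(z - 2)


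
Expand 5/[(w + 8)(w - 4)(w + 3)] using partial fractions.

Using cover-up method: P = 1/12, Q = 5/84, R = -1/7
Result: (1/12)/(w + 8) + (5/84)/(w - 4) - (1/7)/(w + 3)


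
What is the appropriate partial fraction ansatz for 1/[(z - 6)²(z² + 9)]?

Repeated linear + quadratic: P/(z - 6) + Q/(z - 6)² + (Rz + S)/(z² + 9)


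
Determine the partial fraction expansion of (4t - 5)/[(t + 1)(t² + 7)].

At t=-1: P = (4·(-1) - 5)/((-1)² + 7) = -9/8. Q = -P = 9/8, R = 4 - (-1)·P = 23/8
Result: (-9/8)/(t + 1) + ((9/8)t + 23/8)/(t² + 7)


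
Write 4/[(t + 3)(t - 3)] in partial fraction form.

4/(t + 3)(t - 3) = A/(t + 3) + B/(t - 3). A = 4/(-3 - 3) = -2/3, B = 4/(3 + 3) = 2/3
Result: (-2/3)/(t + 3) + (2/3)/(t - 3)


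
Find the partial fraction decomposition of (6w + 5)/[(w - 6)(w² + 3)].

At w=6: A = (6·6 + 5)/(6² + 3) = 41/39. B = -A = -41/39, C = 6 - 6·A = -4/13
Result: (41/39)/(w - 6) - ((41/39)w + 4/13)/(w² + 3)


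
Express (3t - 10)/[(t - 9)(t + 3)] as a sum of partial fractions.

At t=9: P = (3·9 - 10)/(9 + 3) = 17/12. At t=-3: Q = (3·(-3) - 10)/(-3 - 9) = 19/12
Result: (17/12)/(t - 9) + (19/12)/(t + 3)


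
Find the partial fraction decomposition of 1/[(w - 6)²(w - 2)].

Cover-up at w=2: R = 1/(2 - 6)² = 1/16. Cover-up at w=6: Q = 1/(6 - 2) = 1/4. Comparing w² coeff: P = -R = -1/16
Result: (-1/16)/(w - 6) + (1/4)/(w - 6)² + (1/16)/(w - 2)


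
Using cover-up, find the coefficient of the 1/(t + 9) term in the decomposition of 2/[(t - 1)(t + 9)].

Cover (t + 9), set t=-9: 2/((t - 1) at t=-9) = 2/(-10) = -1/5


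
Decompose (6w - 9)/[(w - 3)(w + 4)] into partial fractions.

At w=3: α = (6·3 - 9)/(3 + 4) = 9/7. At w=-4: β = (6·(-4) - 9)/(-4 - 3) = 33/7
Result: (9/7)/(w - 3) + (33/7)/(w + 4)


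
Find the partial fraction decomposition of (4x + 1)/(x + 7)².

(4x + 1) = α(x + 7) + β. At x = -7: β = 4·(-7) + 1 = -27. Coeff of x: α = 4
Result: 4/(x + 7) - 27/(x + 7)²


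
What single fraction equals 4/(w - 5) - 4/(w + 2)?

Common denominator (w - 5)(w + 2). Numerator: 4(w + 2) - 4(w - 5) = (4w + 8) - (4w - 20) = 28
Result: (28)/[(w - 5)(w + 2)]


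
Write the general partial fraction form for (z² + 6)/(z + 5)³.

Repeated linear factor (power 3): A/(z + 5) + B/(z + 5)² + C/(z + 5)³


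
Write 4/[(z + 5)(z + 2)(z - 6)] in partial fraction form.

Using cover-up method: A = 4/33, B = -1/6, C = 1/22
Result: (4/33)/(z + 5) - (1/6)/(z + 2) + (1/22)/(z - 6)


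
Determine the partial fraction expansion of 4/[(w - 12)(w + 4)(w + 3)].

Using cover-up method: α = 1/60, β = 1/4, γ = -4/15
Result: (1/60)/(w - 12) + (1/4)/(w + 4) - (4/15)/(w + 3)


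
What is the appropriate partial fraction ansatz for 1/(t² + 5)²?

Repeated quadratic factor: (Pt + Q)/(t² + 5) + (Rt + S)/(t² + 5)²


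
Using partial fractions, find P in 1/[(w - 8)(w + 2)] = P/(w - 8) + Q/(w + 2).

Cover-up at w = 8: P = 1/(8 + 2) = 1/10


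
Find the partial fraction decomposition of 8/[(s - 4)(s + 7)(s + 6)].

Using cover-up method: A = 4/55, B = 8/11, C = -4/5
Result: (4/55)/(s - 4) + (8/11)/(s + 7) - (4/5)/(s + 6)


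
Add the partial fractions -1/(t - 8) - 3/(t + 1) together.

Common denominator (t - 8)(t + 1). Numerator: -1(t + 1) - 3(t - 8) = (-t - 1) - (3t - 24) = -4t + 23
Result: (-4t + 23)/[(t - 8)(t + 1)]


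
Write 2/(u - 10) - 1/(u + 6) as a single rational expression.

Common denominator (u - 10)(u + 6). Numerator: 2(u + 6) - 1(u - 10) = (2u + 12) - (u - 10) = u + 22
Result: (u + 22)/[(u - 10)(u + 6)]


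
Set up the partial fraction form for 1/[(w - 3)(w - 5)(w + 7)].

Three distinct linear factors: A/(w - 3) + B/(w - 5) + C/(w + 7)


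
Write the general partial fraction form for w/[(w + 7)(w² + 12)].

Linear + irreducible quadratic: α/(w + 7) + (βw + γ)/(w² + 12)


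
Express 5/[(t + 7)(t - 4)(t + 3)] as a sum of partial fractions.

Using cover-up method: P = 5/44, Q = 5/77, R = -5/28
Result: (5/44)/(t + 7) + (5/77)/(t - 4) - (5/28)/(t + 3)


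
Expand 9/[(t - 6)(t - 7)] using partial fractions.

9/(t - 6)(t - 7) = P/(t - 6) + Q/(t - 7). P = 9/(6 - 7) = -9, Q = 9/(7 - 6) = 9
Result: -9/(t - 6) + 9/(t - 7)


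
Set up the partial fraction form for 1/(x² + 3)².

Repeated quadratic factor: (Ax + B)/(x² + 3) + (Cx + D)/(x² + 3)²


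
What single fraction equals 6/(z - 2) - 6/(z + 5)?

Common denominator (z - 2)(z + 5). Numerator: 6(z + 5) - 6(z - 2) = (6z + 30) - (6z - 12) = 42
Result: (42)/[(z - 2)(z + 5)]


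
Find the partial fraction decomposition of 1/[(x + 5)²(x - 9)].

Cover-up at x=9: C = 1/(9 + 5)² = 1/196. Cover-up at x=-5: B = 1/(-5 - 9) = -1/14. Comparing x² coeff: A = -C = -1/196
Result: (-1/196)/(x + 5) - (1/14)/(x + 5)² + (1/196)/(x - 9)


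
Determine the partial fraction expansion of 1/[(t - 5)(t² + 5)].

Cover-up at t = 5: P = 1/(5² + 5) = 1/30. Then Q = -P = -1/30, R = -P·(0 + 5) = -1/6
Result: (1/30)/(t - 5) - ((1/30)t + 1/6)/(t² + 5)


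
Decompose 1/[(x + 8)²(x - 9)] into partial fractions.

Cover-up at x=9: γ = 1/(9 + 8)² = 1/289. Cover-up at x=-8: β = 1/(-8 - 9) = -1/17. Comparing x² coeff: α = -γ = -1/289
Result: (-1/289)/(x + 8) - (1/17)/(x + 8)² + (1/289)/(x - 9)


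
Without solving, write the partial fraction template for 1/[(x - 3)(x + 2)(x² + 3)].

Two linear + quadratic: A/(x - 3) + B/(x + 2) + (Cx + D)/(x² + 3)


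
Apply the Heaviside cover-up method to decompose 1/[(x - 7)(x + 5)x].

Cover (x - 7), x=7: α = 1/[(7 + 5)(7 - 0)] = 1/84. Cover (x + 5), x=-5: β = 1/[(-5 - 7)(-5 - 0)] = 1/60. Cover x, x=0: γ = 1/[(0 - 7)(0 + 5)] = -1/35.
Result: (1/84)/(x - 7) + (1/60)/(x + 5) - (1/35)/x


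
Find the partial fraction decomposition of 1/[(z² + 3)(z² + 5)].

Coefficient matching gives α = γ = 0, β = 1/(5-3) = 1/2, δ = -β = -1/2
Result: (1/2)/(z² + 3) - (1/2)/(z² + 5)
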